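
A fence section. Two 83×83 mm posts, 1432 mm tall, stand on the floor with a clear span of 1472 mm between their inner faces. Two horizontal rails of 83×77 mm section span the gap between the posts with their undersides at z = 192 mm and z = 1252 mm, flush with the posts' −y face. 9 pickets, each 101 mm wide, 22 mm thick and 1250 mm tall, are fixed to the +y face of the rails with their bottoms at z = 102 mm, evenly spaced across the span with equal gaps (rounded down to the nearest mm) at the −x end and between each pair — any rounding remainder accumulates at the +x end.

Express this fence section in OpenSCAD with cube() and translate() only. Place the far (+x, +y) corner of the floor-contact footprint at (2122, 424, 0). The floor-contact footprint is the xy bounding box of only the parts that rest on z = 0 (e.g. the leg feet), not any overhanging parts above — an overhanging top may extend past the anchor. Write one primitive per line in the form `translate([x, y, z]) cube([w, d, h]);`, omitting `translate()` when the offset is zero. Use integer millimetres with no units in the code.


translate([484, 341, 0]) cube([83, 83, 1432]);
translate([2039, 341, 0]) cube([83, 83, 1432]);
translate([567, 341, 192]) cube([1472, 83, 77]);
translate([567, 341, 1252]) cube([1472, 83, 77]);
translate([623, 424, 102]) cube([101, 22, 1250]);
translate([780, 424, 102]) cube([101, 22, 1250]);
translate([937, 424, 102]) cube([101, 22, 1250]);
translate([1094, 424, 102]) cube([101, 22, 1250]);
translate([1251, 424, 102]) cube([101, 22, 1250]);
translate([1408, 424, 102]) cube([101, 22, 1250]);
translate([1565, 424, 102]) cube([101, 22, 1250]);
translate([1722, 424, 102]) cube([101, 22, 1250]);
translate([1879, 424, 102]) cube([101, 22, 1250]);


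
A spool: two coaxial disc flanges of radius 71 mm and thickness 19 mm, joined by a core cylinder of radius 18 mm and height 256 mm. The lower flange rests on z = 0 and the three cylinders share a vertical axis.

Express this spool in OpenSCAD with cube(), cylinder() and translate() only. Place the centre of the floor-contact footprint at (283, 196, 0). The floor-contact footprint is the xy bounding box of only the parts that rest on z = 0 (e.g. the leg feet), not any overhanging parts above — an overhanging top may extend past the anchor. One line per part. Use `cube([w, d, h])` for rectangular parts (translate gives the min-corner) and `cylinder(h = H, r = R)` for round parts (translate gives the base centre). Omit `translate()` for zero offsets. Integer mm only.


translate([283, 196, 0]) cylinder(h = 19, r = 71);
translate([283, 196, 19]) cylinder(h = 256, r = 18);
translate([283, 196, 275]) cylinder(h = 19, r = 71);


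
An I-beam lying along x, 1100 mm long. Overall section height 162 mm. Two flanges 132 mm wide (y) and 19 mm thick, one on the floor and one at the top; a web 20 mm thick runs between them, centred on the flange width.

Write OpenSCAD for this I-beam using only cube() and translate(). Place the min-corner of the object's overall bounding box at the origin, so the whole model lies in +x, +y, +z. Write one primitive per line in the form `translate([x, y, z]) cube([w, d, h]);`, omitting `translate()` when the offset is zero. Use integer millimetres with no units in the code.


cube([1100, 132, 19]);
translate([0, 56, 19]) cube([1100, 20, 124]);
translate([0, 0, 143]) cube([1100, 132, 19]);


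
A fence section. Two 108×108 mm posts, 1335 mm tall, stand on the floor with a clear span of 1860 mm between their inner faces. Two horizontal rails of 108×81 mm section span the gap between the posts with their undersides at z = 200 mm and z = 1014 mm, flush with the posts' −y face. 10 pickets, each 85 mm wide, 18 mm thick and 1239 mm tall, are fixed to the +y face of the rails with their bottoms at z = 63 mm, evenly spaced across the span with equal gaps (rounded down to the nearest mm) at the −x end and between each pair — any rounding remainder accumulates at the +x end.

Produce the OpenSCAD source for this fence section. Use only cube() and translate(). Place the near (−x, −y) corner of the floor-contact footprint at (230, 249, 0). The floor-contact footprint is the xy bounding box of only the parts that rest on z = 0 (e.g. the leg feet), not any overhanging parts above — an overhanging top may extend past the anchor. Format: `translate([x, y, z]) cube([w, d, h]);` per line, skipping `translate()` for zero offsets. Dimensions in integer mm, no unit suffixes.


translate([230, 249, 0]) cube([108, 108, 1335]);
translate([2198, 249, 0]) cube([108, 108, 1335]);
translate([338, 249, 200]) cube([1860, 108, 81]);
translate([338, 249, 1014]) cube([1860, 108, 81]);
translate([429, 357, 63]) cube([85, 18, 1239]);
translate([605, 357, 63]) cube([85, 18, 1239]);
translate([781, 357, 63]) cube([85, 18, 1239]);
translate([957, 357, 63]) cube([85, 18, 1239]);
translate([1133, 357, 63]) cube([85, 18, 1239]);
translate([1309, 357, 63]) cube([85, 18, 1239]);
translate([1485, 357, 63]) cube([85, 18, 1239]);
translate([1661, 357, 63]) cube([85, 18, 1239]);
translate([1837, 357, 63]) cube([85, 18, 1239]);
translate([2013, 357, 63]) cube([85, 18, 1239]);


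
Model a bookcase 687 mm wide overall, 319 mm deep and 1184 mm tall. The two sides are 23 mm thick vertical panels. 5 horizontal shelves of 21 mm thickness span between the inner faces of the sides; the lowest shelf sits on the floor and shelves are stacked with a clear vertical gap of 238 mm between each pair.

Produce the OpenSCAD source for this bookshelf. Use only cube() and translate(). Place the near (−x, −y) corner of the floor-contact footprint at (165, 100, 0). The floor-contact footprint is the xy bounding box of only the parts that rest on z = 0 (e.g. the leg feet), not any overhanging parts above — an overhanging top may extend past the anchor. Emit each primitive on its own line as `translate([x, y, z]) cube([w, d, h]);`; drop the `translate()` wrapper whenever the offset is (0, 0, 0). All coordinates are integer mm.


translate([165, 100, 0]) cube([23, 319, 1184]);
translate([829, 100, 0]) cube([23, 319, 1184]);
translate([188, 100, 0]) cube([641, 319, 21]);
translate([188, 100, 259]) cube([641, 319, 21]);
translate([188, 100, 518]) cube([641, 319, 21]);
translate([188, 100, 777]) cube([641, 319, 21]);
translate([188, 100, 1036]) cube([641, 319, 21]);


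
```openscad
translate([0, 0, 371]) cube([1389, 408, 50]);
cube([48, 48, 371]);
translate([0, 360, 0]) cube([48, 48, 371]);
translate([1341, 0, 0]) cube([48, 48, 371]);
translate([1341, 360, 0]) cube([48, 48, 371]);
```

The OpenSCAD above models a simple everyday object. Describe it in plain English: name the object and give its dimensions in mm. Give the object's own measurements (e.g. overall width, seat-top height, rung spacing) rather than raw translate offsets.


A bench: a 1389×408 mm seat slab, 50 mm thick, top at z = 421 mm, on four 48×48 mm square legs flush with the seat corners and standing on z = 0.


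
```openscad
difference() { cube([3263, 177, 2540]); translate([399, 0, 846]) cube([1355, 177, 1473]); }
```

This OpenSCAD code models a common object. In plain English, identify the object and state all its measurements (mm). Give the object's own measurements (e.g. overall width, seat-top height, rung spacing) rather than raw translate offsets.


A wall 3263 mm long (x), 177 mm thick (y), 2540 mm tall, with a rectangular window opening cut through it. The opening is 1355 mm wide and 1473 mm tall; its sill is at z = 846 mm and its near (−x) edge is 399 mm from the wall's −x end. The opening passes through the full wall thickness.


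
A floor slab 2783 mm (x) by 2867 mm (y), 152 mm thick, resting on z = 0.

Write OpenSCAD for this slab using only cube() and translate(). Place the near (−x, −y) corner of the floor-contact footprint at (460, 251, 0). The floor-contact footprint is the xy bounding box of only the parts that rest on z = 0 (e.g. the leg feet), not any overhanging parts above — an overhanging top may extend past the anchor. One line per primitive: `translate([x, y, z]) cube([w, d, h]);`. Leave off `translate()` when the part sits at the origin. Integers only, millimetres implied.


translate([460, 251, 0]) cube([2783, 2867, 152]);


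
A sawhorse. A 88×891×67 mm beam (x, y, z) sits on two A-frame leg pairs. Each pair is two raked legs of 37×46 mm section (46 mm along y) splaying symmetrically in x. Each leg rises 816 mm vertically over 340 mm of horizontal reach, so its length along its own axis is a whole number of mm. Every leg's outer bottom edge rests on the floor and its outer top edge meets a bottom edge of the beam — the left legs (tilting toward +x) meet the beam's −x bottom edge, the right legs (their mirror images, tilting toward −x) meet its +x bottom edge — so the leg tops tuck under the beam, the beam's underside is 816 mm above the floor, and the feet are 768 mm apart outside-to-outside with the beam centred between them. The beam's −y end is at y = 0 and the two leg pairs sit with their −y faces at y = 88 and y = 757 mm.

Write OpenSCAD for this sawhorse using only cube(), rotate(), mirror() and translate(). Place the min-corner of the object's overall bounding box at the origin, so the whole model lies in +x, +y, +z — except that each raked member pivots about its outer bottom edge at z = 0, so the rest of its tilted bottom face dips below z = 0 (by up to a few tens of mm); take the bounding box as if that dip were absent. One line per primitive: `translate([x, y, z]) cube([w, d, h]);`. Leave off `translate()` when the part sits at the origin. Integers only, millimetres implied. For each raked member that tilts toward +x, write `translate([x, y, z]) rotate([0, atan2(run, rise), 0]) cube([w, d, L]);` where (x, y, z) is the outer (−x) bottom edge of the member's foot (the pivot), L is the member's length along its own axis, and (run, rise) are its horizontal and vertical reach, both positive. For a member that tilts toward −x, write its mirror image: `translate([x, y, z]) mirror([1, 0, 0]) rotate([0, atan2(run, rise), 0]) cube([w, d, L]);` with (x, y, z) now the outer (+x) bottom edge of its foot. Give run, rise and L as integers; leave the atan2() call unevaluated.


translate([340, 0, 816]) cube([88, 891, 67]);
translate([0, 88, 0]) rotate([0, atan2(340, 816), 0]) cube([37, 46, 884]);
translate([768, 88, 0]) mirror([1, 0, 0]) rotate([0, atan2(340, 816), 0]) cube([37, 46, 884]);
translate([0, 757, 0]) rotate([0, atan2(340, 816), 0]) cube([37, 46, 884]);
translate([768, 757, 0]) mirror([1, 0, 0]) rotate([0, atan2(340, 816), 0]) cube([37, 46, 884]);


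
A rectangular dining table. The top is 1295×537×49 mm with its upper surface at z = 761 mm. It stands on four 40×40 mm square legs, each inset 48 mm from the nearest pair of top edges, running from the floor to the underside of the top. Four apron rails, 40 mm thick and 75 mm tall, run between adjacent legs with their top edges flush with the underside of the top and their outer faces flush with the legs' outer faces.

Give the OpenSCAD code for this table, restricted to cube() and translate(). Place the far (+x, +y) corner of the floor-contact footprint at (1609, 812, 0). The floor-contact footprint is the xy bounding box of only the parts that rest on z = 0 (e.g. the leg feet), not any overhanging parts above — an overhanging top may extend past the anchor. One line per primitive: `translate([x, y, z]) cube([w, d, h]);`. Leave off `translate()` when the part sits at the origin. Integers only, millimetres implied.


translate([362, 323, 712]) cube([1295, 537, 49]);
translate([410, 371, 0]) cube([40, 40, 712]);
translate([1569, 371, 0]) cube([40, 40, 712]);
translate([410, 772, 0]) cube([40, 40, 712]);
translate([1569, 772, 0]) cube([40, 40, 712]);
translate([450, 371, 637]) cube([1119, 40, 75]);
translate([450, 772, 637]) cube([1119, 40, 75]);
translate([410, 411, 637]) cube([40, 361, 75]);
translate([1569, 411, 637]) cube([40, 361, 75]);


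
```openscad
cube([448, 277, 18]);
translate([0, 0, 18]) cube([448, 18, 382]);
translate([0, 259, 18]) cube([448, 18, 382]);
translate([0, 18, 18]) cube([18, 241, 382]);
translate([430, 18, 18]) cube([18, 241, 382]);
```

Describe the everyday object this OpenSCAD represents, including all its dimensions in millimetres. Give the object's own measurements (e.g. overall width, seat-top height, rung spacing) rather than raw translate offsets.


An open-topped rectangular box: outside dimensions 448×277×400 mm, with a uniform wall and base thickness of 18 mm. The base is a full 448×277 slab on the floor; four walls sit on top of the base. The front and back walls (the −y and +y sides) span the full width; the two side walls fit between them.


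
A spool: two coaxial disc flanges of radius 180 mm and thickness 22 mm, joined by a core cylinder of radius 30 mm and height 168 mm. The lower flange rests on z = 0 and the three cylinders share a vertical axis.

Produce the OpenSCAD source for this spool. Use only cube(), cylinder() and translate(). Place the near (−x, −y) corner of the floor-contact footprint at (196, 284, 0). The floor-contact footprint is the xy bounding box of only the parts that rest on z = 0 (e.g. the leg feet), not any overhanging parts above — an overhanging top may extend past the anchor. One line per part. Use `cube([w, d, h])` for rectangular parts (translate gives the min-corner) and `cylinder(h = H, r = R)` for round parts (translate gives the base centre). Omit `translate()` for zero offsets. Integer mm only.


translate([376, 464, 0]) cylinder(h = 22, r = 180);
translate([376, 464, 22]) cylinder(h = 168, r = 30);
translate([376, 464, 190]) cylinder(h = 22, r = 180);


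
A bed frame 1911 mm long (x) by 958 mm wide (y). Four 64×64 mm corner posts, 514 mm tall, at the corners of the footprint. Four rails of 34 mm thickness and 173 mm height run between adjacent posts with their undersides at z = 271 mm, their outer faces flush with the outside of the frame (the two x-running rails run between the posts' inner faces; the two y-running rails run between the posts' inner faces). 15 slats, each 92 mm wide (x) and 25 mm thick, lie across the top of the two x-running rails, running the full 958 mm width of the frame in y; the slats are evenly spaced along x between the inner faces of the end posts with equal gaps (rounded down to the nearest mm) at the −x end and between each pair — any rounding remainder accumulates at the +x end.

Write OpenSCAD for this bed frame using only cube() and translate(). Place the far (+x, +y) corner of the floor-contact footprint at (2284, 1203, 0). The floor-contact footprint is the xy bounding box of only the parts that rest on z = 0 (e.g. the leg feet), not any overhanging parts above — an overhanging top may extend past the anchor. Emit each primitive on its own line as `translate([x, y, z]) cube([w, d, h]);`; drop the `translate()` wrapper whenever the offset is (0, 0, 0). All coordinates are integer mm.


translate([373, 245, 0]) cube([64, 64, 514]);
translate([373, 1139, 0]) cube([64, 64, 514]);
translate([2220, 245, 0]) cube([64, 64, 514]);
translate([2220, 1139, 0]) cube([64, 64, 514]);
translate([437, 245, 271]) cube([1783, 34, 173]);
translate([437, 1169, 271]) cube([1783, 34, 173]);
translate([373, 309, 271]) cube([34, 830, 173]);
translate([2250, 309, 271]) cube([34, 830, 173]);
translate([462, 245, 444]) cube([92, 958, 25]);
translate([579, 245, 444]) cube([92, 958, 25]);
translate([696, 245, 444]) cube([92, 958, 25]);
translate([813, 245, 444]) cube([92, 958, 25]);
translate([930, 245, 444]) cube([92, 958, 25]);
translate([1047, 245, 444]) cube([92, 958, 25]);
translate([1164, 245, 444]) cube([92, 958, 25]);
translate([1281, 245, 444]) cube([92, 958, 25]);
translate([1398, 245, 444]) cube([92, 958, 25]);
translate([1515, 245, 444]) cube([92, 958, 25]);
translate([1632, 245, 444]) cube([92, 958, 25]);
translate([1749, 245, 444]) cube([92, 958, 25]);
translate([1866, 245, 444]) cube([92, 958, 25]);
translate([1983, 245, 444]) cube([92, 958, 25]);
translate([2100, 245, 444]) cube([92, 958, 25]);


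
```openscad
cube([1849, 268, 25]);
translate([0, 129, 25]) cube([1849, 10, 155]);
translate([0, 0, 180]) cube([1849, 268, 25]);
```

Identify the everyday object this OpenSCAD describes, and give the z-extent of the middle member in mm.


An I-beam. The web height is 155 mm.

Two wide flanges with a thin centred web — an I-beam. Overall 205 mm minus two 25 mm flanges gives a web of 205 − 2·25 = 155 mm.


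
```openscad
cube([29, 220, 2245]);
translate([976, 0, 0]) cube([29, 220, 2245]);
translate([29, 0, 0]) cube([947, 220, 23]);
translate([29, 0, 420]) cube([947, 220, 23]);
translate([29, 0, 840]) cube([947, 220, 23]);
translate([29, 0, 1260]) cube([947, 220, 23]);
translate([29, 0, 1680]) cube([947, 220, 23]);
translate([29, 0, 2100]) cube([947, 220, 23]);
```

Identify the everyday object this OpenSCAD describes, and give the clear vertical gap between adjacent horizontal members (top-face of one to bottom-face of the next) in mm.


A bookshelf. The clear shelf gap is 397 mm.

Two tall side panels with 6 horizontal boards between them — a bookshelf. The first two shelf undersides are at z = 0 and z = 420; with shelf thickness 23, the clear gap is 420 − 0 − 23 = 397 mm.


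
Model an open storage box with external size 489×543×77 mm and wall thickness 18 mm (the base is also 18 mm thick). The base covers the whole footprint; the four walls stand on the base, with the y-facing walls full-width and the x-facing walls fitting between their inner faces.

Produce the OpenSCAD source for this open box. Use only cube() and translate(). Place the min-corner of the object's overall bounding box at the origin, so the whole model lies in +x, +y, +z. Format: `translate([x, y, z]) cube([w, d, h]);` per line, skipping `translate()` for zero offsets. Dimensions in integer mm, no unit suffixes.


cube([489, 543, 18]);
translate([0, 0, 18]) cube([489, 18, 59]);
translate([0, 525, 18]) cube([489, 18, 59]);
translate([0, 18, 18]) cube([18, 507, 59]);
translate([471, 18, 18]) cube([18, 507, 59]);


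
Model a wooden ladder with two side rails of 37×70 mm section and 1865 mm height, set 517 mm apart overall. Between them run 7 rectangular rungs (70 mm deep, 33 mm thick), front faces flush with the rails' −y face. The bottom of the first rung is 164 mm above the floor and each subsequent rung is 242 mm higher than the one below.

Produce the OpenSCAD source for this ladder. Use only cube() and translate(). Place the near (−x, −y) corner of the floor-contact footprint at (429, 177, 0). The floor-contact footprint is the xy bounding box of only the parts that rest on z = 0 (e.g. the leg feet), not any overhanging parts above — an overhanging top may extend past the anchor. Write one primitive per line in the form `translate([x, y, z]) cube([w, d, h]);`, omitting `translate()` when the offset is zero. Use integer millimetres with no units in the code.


translate([429, 177, 0]) cube([37, 70, 1865]);
translate([909, 177, 0]) cube([37, 70, 1865]);
translate([466, 177, 164]) cube([443, 70, 33]);
translate([466, 177, 406]) cube([443, 70, 33]);
translate([466, 177, 648]) cube([443, 70, 33]);
translate([466, 177, 890]) cube([443, 70, 33]);
translate([466, 177, 1132]) cube([443, 70, 33]);
translate([466, 177, 1374]) cube([443, 70, 33]);
translate([466, 177, 1616]) cube([443, 70, 33]);


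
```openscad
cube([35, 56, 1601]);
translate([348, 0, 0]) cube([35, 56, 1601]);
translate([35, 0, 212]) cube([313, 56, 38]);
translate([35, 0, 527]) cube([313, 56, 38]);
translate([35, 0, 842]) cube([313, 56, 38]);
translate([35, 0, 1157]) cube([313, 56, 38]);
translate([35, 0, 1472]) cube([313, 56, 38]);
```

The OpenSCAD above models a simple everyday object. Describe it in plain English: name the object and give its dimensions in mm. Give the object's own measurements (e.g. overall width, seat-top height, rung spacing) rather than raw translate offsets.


A straight ladder. Two 35×56 mm vertical rails, 1601 mm tall, stand 383 mm apart (outside-to-outside) with their front faces coplanar on the −y side. 5 rungs, each 56 mm deep and 38 mm tall, span between the inner faces of the rails, front faces flush with the rails. The lowest rung's underside is at z = 212 mm and rungs are spaced 315 mm apart (underside to underside).


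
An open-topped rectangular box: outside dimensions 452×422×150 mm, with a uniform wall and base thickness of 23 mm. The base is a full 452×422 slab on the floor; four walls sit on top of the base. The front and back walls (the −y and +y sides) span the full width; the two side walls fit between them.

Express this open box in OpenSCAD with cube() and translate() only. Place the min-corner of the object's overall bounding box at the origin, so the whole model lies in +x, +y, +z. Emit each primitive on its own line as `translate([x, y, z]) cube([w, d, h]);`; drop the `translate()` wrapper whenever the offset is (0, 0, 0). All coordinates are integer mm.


cube([452, 422, 23]);
translate([0, 0, 23]) cube([452, 23, 127]);
translate([0, 399, 23]) cube([452, 23, 127]);
translate([0, 23, 23]) cube([23, 376, 127]);
translate([429, 23, 23]) cube([23, 376, 127]);


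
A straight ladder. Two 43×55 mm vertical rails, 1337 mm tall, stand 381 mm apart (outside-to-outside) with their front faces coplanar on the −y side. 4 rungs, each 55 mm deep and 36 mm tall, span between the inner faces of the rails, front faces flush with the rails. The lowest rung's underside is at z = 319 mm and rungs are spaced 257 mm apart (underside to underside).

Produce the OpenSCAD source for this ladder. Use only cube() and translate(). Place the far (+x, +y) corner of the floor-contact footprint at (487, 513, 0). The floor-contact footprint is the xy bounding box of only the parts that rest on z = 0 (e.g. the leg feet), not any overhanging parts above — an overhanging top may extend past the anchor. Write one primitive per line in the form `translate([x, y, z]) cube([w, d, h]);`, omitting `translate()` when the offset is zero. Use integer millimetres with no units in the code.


translate([106, 458, 0]) cube([43, 55, 1337]);
translate([444, 458, 0]) cube([43, 55, 1337]);
translate([149, 458, 319]) cube([295, 55, 36]);
translate([149, 458, 576]) cube([295, 55, 36]);
translate([149, 458, 833]) cube([295, 55, 36]);
translate([149, 458, 1090]) cube([295, 55, 36]);


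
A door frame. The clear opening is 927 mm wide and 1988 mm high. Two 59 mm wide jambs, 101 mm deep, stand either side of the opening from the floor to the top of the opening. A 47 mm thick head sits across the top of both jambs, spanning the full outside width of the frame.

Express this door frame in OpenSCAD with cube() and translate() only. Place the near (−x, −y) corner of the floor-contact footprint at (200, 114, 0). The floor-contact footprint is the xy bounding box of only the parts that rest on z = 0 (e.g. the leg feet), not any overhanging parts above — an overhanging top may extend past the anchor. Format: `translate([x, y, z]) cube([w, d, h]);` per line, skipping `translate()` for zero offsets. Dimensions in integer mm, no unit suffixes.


translate([200, 114, 0]) cube([59, 101, 1988]);
translate([1186, 114, 0]) cube([59, 101, 1988]);
translate([200, 114, 1988]) cube([1045, 101, 47]);


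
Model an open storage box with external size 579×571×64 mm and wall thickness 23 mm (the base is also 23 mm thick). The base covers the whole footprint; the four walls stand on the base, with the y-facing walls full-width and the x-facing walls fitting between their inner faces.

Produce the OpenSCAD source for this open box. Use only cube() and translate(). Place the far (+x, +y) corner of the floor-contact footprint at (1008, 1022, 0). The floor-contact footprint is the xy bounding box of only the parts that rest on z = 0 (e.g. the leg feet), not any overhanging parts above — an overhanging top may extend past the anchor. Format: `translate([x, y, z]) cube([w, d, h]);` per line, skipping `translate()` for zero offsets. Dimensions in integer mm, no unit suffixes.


translate([429, 451, 0]) cube([579, 571, 23]);
translate([429, 451, 23]) cube([579, 23, 41]);
translate([429, 999, 23]) cube([579, 23, 41]);
translate([429, 474, 23]) cube([23, 525, 41]);
translate([985, 474, 23]) cube([23, 525, 41]);


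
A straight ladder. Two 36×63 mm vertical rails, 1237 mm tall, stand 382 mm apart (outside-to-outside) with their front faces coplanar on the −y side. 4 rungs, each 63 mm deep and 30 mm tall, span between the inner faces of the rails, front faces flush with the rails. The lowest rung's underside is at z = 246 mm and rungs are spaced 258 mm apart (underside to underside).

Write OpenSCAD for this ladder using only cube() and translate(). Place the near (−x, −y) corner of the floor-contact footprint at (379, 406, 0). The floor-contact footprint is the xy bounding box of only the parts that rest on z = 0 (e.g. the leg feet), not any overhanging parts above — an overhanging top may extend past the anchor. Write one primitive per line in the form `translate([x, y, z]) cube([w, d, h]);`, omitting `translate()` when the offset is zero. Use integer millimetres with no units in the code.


// rung span = 382 - 2*36 = 310
// rung[k] z = 246 + k*258
translate([379, 406, 0]) cube([36, 63, 1237]);
translate([725, 406, 0]) cube([36, 63, 1237]);
translate([415, 406, 246]) cube([310, 63, 30]);
translate([415, 406, 504]) cube([310, 63, 30]);
translate([415, 406, 762]) cube([310, 63, 30]);
translate([415, 406, 1020]) cube([310, 63, 30]);


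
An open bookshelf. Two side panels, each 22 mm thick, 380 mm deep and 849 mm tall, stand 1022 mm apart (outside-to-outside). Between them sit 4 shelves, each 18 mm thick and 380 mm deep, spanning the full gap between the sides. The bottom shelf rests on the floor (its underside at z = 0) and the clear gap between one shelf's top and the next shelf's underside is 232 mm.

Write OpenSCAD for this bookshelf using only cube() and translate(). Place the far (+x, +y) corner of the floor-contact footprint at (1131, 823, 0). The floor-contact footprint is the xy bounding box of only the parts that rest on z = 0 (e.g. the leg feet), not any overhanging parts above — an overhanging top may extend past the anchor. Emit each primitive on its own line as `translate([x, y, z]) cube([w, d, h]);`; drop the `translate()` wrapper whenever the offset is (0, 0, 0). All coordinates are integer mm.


translate([109, 443, 0]) cube([22, 380, 849]);
translate([1109, 443, 0]) cube([22, 380, 849]);
translate([131, 443, 0]) cube([978, 380, 18]);
translate([131, 443, 250]) cube([978, 380, 18]);
translate([131, 443, 500]) cube([978, 380, 18]);
translate([131, 443, 750]) cube([978, 380, 18]);


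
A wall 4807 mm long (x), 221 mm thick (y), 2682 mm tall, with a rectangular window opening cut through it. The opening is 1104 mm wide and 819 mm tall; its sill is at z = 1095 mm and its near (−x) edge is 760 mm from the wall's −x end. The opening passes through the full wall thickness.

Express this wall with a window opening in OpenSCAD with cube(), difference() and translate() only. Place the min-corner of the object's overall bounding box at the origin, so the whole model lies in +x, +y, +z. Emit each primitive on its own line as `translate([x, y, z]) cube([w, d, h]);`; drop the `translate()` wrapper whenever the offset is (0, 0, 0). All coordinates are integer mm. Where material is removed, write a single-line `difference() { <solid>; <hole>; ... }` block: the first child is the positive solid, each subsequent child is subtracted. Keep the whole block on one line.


difference() { cube([4807, 221, 2682]); translate([760, 0, 1095]) cube([1104, 221, 819]); }


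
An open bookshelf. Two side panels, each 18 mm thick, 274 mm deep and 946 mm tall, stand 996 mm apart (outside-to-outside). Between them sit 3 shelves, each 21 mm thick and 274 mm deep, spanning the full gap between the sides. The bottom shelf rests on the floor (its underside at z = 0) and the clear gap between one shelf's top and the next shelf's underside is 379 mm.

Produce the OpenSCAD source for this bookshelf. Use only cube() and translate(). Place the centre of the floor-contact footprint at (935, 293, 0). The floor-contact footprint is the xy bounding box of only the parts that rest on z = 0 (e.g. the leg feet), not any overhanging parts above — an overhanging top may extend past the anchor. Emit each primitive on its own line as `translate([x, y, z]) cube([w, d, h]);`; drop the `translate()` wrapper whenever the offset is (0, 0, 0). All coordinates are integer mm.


translate([437, 156, 0]) cube([18, 274, 946]);
translate([1415, 156, 0]) cube([18, 274, 946]);
translate([455, 156, 0]) cube([960, 274, 21]);
translate([455, 156, 400]) cube([960, 274, 21]);
translate([455, 156, 800]) cube([960, 274, 21]);


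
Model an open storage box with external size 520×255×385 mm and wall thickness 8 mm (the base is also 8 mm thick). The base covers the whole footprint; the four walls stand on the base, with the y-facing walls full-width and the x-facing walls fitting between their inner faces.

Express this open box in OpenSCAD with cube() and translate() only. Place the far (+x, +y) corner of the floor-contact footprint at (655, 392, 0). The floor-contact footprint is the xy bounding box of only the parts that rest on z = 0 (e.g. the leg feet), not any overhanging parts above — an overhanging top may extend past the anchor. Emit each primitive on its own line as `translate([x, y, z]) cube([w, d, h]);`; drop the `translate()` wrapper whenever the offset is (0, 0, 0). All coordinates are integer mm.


translate([135, 137, 0]) cube([520, 255, 8]);
translate([135, 137, 8]) cube([520, 8, 377]);
translate([135, 384, 8]) cube([520, 8, 377]);
translate([135, 145, 8]) cube([8, 239, 377]);
translate([647, 145, 8]) cube([8, 239, 377]);


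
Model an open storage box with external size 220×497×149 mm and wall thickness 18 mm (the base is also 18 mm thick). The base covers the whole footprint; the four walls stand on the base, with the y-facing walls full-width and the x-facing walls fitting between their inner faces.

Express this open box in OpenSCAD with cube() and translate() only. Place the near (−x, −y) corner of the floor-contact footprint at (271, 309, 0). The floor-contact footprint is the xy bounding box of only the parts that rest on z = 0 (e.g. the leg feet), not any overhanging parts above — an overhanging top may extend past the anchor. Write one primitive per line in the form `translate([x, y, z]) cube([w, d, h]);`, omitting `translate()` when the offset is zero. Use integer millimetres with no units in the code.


translate([271, 309, 0]) cube([220, 497, 18]);
translate([271, 309, 18]) cube([220, 18, 131]);
translate([271, 788, 18]) cube([220, 18, 131]);
translate([271, 327, 18]) cube([18, 461, 131]);
translate([473, 327, 18]) cube([18, 461, 131]);


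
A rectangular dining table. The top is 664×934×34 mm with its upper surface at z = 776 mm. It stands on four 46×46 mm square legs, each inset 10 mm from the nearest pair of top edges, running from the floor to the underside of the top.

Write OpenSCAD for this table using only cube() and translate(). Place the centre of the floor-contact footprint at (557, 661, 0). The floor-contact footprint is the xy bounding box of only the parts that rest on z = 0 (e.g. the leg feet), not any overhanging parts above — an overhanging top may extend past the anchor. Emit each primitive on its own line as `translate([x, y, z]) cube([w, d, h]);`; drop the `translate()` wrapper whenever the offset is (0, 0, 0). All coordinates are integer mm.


translate([225, 194, 742]) cube([664, 934, 34]);
translate([235, 204, 0]) cube([46, 46, 742]);
translate([833, 204, 0]) cube([46, 46, 742]);
translate([235, 1072, 0]) cube([46, 46, 742]);
translate([833, 1072, 0]) cube([46, 46, 742]);


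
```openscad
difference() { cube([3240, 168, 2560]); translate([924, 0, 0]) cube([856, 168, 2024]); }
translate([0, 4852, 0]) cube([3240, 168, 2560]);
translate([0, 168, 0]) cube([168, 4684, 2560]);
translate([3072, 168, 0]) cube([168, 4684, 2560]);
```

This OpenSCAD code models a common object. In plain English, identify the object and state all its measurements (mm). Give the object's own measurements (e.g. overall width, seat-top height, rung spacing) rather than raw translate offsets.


A single room: four walls, each 2560 mm tall and 168 mm thick, enclosing an outside footprint 3240×5020 mm (x × y), no floor or roof. The front and back walls (−y and +y sides) run the full x-width; the side walls fit between their inner faces. A door opening 856 mm wide and 2024 mm tall is cut through the front wall from the floor up, its −x edge 924 mm from the wall's −x end.


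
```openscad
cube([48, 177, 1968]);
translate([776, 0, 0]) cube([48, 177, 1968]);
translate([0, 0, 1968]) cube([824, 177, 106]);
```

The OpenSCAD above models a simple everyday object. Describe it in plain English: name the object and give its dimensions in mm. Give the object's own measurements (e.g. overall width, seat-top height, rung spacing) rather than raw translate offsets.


A door frame. The clear opening is 728 mm wide and 1968 mm high. Two 48 mm wide jambs, 177 mm deep, stand either side of the opening from the floor to the top of the opening. A 106 mm thick head sits across the top of both jambs, spanning the full outside width of the frame.


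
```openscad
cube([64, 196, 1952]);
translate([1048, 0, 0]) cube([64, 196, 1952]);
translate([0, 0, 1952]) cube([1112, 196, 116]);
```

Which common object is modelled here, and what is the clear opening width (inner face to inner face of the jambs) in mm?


A door frame. The clear opening width is 984 mm.

Two 1952 mm tall posts with a header on top — a door frame. The left jamb is 64 mm wide at x = 0; the right jamb starts at x = 1048. The clear opening is 1048 − 64 = 984 mm.


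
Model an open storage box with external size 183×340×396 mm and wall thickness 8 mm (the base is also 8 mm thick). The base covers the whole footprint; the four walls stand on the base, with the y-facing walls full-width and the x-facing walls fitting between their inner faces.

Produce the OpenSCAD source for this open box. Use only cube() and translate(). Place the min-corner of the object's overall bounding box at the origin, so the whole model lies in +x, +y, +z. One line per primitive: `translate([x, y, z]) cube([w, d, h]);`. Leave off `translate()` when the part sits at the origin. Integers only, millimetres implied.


cube([183, 340, 8]);
translate([0, 0, 8]) cube([183, 8, 388]);
translate([0, 332, 8]) cube([183, 8, 388]);
translate([0, 8, 8]) cube([8, 324, 388]);
translate([175, 8, 8]) cube([8, 324, 388]);


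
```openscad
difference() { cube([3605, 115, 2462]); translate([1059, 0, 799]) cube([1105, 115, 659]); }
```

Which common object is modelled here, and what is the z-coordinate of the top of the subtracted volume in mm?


A wall with a window opening. The window head height is 1458 mm.

A wall with a rectangular opening subtracted — a window. Sill at z = 799, opening 659 mm tall, so the head is at 799 + 659 = 1458 mm.


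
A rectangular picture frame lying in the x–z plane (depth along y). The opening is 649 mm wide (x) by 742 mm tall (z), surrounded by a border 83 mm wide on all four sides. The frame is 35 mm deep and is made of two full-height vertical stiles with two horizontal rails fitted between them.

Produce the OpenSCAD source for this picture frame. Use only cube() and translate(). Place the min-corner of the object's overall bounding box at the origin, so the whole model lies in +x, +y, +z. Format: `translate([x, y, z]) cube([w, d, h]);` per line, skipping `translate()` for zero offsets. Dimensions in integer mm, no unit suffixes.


cube([83, 35, 908]);
translate([732, 0, 0]) cube([83, 35, 908]);
translate([83, 0, 0]) cube([649, 35, 83]);
translate([83, 0, 825]) cube([649, 35, 83]);


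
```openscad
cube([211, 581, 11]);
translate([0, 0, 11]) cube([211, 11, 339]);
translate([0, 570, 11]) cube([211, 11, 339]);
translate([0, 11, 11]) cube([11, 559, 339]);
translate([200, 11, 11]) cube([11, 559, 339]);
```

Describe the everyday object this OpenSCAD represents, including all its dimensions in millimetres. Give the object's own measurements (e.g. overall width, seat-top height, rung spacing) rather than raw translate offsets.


An open-topped rectangular box: outside dimensions 211×581×350 mm, with a uniform wall and base thickness of 11 mm. The base is a full 211×581 slab on the floor; four walls sit on top of the base. The front and back walls (the −y and +y sides) span the full width; the two side walls fit between them.


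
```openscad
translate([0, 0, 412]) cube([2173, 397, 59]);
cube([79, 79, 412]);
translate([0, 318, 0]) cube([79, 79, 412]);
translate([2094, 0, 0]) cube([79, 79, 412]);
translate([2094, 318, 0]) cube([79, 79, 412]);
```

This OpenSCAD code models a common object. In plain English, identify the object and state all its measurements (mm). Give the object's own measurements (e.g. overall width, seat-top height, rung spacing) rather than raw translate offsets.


A bench: a 2173×397 mm seat slab, 59 mm thick, top at z = 471 mm, on four 79×79 mm square legs flush with the seat corners and standing on z = 0.


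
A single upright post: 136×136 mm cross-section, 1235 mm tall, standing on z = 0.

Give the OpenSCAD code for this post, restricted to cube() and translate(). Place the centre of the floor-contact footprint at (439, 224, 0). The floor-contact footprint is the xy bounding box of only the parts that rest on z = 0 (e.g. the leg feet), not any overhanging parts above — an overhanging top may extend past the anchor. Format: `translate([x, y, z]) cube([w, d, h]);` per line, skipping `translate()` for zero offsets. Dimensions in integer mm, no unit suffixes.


translate([371, 156, 0]) cube([136, 136, 1235]);


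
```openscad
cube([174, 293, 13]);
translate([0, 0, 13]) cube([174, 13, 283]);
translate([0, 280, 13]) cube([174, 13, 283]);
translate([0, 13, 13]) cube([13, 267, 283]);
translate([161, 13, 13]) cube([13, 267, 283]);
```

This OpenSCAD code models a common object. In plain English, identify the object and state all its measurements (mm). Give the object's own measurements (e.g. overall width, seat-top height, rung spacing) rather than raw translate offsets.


An open-topped rectangular box: outside dimensions 174×293×296 mm, with a uniform wall and base thickness of 13 mm. The base is a full 174×293 slab on the floor; four walls sit on top of the base. The front and back walls (the −y and +y sides) span the full width; the two side walls fit between them.


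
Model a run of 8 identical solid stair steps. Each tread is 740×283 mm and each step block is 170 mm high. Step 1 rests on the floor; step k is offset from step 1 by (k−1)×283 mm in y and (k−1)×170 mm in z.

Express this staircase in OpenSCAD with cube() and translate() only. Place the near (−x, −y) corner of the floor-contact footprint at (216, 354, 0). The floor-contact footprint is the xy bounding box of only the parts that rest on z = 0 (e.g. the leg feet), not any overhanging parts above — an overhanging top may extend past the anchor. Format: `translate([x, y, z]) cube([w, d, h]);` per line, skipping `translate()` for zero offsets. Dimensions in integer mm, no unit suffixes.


translate([216, 354, 0]) cube([740, 283, 170]);
translate([216, 637, 170]) cube([740, 283, 170]);
translate([216, 920, 340]) cube([740, 283, 170]);
translate([216, 1203, 510]) cube([740, 283, 170]);
translate([216, 1486, 680]) cube([740, 283, 170]);
translate([216, 1769, 850]) cube([740, 283, 170]);
translate([216, 2052, 1020]) cube([740, 283, 170]);
translate([216, 2335, 1190]) cube([740, 283, 170]);


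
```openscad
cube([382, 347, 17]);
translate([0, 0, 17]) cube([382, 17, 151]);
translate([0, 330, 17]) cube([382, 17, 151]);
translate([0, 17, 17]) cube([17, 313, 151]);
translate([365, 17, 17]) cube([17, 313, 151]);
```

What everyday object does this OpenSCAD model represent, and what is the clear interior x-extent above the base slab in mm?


An open box. The internal width is 348 mm.

A 382×347 base slab with four walls standing on it — an open box. The base is 382 mm wide and the walls are 17 mm thick, so the internal width is 382 − 2 × 17 = 348 mm.
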